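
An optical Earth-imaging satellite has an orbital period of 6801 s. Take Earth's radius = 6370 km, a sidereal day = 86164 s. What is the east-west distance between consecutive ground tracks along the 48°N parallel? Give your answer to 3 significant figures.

2110 km

Node shift per orbit = (6801.0/86164) × 360° = 28.42°.
Equatorial spacing = 28.42 × 111.2 km/° = 3159 km.
At 48° latitude, spacing = 3159 × cos(48°) = 2114 km.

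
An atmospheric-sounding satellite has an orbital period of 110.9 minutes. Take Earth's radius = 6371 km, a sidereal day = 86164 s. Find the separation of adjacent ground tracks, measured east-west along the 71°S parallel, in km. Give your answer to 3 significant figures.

1010 km

T = 110.9 min = 6654.0 s.
Node shift per orbit = (6654.0/86164) × 360° = 27.80°.
Equatorial spacing = 27.80 × 111.2 km/° = 3091 km.
At 71° latitude, spacing = 3091 × cos(71°) = 1006 km.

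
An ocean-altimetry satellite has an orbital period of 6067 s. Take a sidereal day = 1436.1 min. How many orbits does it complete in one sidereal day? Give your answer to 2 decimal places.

Orbits per sidereal day = 86166 / 6067.0 = 14.202.

14.20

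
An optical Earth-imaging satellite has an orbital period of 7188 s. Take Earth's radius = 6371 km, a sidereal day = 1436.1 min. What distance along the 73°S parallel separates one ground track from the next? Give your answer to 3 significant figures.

976 km

Node shift per orbit = (7188.0/86166) × 360° = 30.03°.
Equatorial spacing = 30.03 × 111.2 km/° = 3339 km.
At 73° latitude, spacing = 3339 × cos(73°) = 976 km.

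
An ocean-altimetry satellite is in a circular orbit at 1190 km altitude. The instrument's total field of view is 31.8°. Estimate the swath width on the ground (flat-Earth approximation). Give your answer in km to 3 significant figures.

678 km

Half-angle = 31.8°/2 = 15.9°.
Swath width ≈ 2h·tan(θ/2) = 2 × 1190 × tan(15.9°) = 678.0 km.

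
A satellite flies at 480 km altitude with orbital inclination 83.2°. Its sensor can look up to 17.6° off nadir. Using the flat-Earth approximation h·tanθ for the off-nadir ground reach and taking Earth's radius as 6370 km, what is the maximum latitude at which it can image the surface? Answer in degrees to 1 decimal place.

84.6°

For a prograde orbit the ground track reaches latitude ±i = ±83.2°.
Sensor half-swath on the ground ≈ 480·tan(17.6°) = 152 km = 1.37° of latitude.
Maximum observable latitude ≈ 83.2 + 1.37 = 84.6°.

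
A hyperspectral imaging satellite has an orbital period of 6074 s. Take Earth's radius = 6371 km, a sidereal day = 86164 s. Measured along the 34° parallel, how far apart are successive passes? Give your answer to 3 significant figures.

Node shift per orbit = (6074.0/86164) × 360° = 25.38°.
Equatorial spacing = 25.38 × 111.2 km/° = 2822 km.
At 34° latitude, spacing = 2822 × cos(34°) = 2339 km.

2340 km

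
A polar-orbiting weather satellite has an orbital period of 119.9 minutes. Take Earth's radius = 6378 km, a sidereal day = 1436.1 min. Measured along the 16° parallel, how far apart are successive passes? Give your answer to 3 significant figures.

T = 119.9 min = 7194.0 s.
Node shift per orbit = (7194.0/86166) × 360° = 30.06°.
Equatorial spacing = 30.06 × 111.3 km/° = 3346 km.
At 16° latitude, spacing = 3346 × cos(16°) = 3216 km.

3220 km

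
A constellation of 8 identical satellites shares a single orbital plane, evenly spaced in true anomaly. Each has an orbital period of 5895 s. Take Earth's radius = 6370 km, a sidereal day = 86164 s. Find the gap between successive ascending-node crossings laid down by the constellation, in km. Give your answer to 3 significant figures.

342 km

Single-satellite node shift = (5895.0/86164) × 360° = 24.63°.
With 8 satellites evenly phased, successive equator crossings are 24.63/8 = 3.079° apart.
That is 3.079 × 111.2 = 342 km at the equator.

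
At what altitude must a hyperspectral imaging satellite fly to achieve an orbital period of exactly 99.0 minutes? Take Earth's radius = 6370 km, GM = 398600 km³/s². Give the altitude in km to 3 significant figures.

719 km

T = 99.0 min = 5940.0 s.
From T = 2π√(a³/μ): a = (μ T²/4π²)^(1/3) = (398600 × 5940.0² / 4π²)^(1/3) = 7089 km.
Altitude h = a − R = 7089 − 6370 = 719 km.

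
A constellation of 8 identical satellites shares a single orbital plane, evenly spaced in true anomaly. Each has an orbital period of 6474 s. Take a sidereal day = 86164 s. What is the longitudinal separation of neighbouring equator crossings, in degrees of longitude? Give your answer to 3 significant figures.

3.38°

Single-satellite node shift = (6474.0/86164) × 360° = 27.05°.
With 8 satellites evenly phased, successive equator crossings are 27.05/8 = 3.381° apart.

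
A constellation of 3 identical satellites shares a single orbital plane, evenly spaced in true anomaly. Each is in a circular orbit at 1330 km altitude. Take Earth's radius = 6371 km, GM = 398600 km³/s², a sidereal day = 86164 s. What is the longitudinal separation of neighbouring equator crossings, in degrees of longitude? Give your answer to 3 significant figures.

Semi-major axis a = 6371 + 1330 = 7701 km. Period T = 2π√(a³/μ) = 2π√(7701³/398600) = 6725.6 s = 112.09 min.
Single-satellite node shift = (6725.6/86164) × 360° = 28.10°.
With 3 satellites evenly phased, successive equator crossings are 28.10/3 = 9.367° apart.

9.37°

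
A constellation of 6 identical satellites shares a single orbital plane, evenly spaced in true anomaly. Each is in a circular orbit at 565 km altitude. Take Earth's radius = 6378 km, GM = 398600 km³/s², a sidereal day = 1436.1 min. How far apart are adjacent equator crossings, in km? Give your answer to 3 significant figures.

Semi-major axis a = 6378 + 565 = 6943 km. Period T = 2π√(a³/μ) = 2π√(6943³/398600) = 5757.5 s = 95.96 min.
Single-satellite node shift = (5757.5/86166) × 360° = 24.05°.
With 6 satellites evenly phased, successive equator crossings are 24.05/6 = 4.009° apart.
That is 4.009 × 111.3 = 446 km at the equator.

446 km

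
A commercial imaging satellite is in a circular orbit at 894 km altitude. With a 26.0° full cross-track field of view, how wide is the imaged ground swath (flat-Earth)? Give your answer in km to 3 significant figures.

Half-angle = 26.0°/2 = 13°.
Swath width ≈ 2h·tan(θ/2) = 2 × 894 × tan(13°) = 412.8 km.

413 km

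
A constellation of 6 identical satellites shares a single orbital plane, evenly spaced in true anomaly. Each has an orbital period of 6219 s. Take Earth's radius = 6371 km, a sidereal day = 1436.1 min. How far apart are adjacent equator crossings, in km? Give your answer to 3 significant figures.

Single-satellite node shift = (6219.0/86166) × 360° = 25.98°.
With 6 satellites evenly phased, successive equator crossings are 25.98/6 = 4.330° apart.
That is 4.330 × 111.2 = 482 km at the equator.

482 km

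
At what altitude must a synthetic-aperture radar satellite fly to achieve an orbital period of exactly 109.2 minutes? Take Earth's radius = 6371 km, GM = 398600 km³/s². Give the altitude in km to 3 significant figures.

1200 km

T = 109.2 min = 6552.0 s.
From T = 2π√(a³/μ): a = (μ T²/4π²)^(1/3) = (398600 × 6552.0² / 4π²)^(1/3) = 7568 km.
Altitude h = a − R = 7568 − 6371 = 1197 km.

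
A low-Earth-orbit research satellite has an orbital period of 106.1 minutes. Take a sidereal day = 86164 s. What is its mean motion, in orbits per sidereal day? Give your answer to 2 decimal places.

13.54

T = 106.1 min = 6366.0 s.
Orbits per sidereal day = 86164 / 6366.0 = 13.535.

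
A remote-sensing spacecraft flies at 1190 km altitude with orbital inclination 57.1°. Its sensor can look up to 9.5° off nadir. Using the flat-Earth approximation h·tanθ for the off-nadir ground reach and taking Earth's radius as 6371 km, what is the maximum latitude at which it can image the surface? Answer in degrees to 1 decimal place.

58.9°

For a prograde orbit the ground track reaches latitude ±i = ±57.1°.
Sensor half-swath on the ground ≈ 1190·tan(9.5°) = 199 km = 1.79° of latitude.
Maximum observable latitude ≈ 57.1 + 1.79 = 58.9°.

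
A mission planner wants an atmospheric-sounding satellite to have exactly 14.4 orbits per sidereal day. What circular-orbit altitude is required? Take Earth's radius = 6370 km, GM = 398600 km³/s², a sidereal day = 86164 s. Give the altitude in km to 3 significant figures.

Required period T = 86164 / 14.4 = 5983.6 s.
From T = 2π√(a³/μ): a = (μ T²/4π²)^(1/3) = (398600 × 5983.6² / 4π²)^(1/3) = 7124 km.
Altitude h = a − R = 7124 − 6370 = 754 km.

754 km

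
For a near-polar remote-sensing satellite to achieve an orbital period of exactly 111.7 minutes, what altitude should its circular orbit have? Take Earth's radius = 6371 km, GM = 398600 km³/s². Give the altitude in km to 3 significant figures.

T = 111.7 min = 6702.0 s.
From T = 2π√(a³/μ): a = (μ T²/4π²)^(1/3) = (398600 × 6702.0² / 4π²)^(1/3) = 7683 km.
Altitude h = a − R = 7683 − 6371 = 1312 km.

1310 km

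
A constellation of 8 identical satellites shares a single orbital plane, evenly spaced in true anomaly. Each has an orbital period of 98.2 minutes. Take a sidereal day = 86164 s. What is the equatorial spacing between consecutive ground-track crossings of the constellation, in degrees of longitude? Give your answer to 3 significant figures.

3.08°

T = 98.2 min = 5892.0 s.
Single-satellite node shift = (5892.0/86164) × 360° = 24.62°.
With 8 satellites evenly phased, successive equator crossings are 24.62/8 = 3.077° apart.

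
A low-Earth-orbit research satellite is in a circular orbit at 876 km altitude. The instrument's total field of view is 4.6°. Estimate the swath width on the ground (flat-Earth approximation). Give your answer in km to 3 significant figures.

Half-angle = 4.6°/2 = 2.3°.
Swath width ≈ 2h·tan(θ/2) = 2 × 876 × tan(2.3°) = 70.4 km.

70.4 km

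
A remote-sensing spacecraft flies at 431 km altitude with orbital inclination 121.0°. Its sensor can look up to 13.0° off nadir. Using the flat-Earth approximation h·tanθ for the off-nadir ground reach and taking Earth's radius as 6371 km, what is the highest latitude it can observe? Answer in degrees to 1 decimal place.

59.9°

Retrograde orbit: the ground track reaches ±(180° − i) = ±(180 − 121.0) = ±59.0°.
Sensor half-swath on the ground ≈ 431·tan(13.0°) = 100 km = 0.89° of latitude.
Maximum observable latitude ≈ 59.0 + 0.89 = 59.9°.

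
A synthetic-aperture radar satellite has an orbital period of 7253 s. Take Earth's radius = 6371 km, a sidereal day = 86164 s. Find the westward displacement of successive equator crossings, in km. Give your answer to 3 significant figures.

During one orbit Earth rotates (7253.0 / 86164) × 360° = 30.30°.
At the equator that is 30.30° × (2π·6371/360) km/° = 30.30 × 111.2 = 3370 km.

3370 km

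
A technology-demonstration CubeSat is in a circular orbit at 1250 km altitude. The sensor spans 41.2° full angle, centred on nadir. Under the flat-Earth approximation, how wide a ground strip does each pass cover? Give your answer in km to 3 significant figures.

940 km

Half-angle = 41.2°/2 = 20.6°.
Swath width ≈ 2h·tan(θ/2) = 2 × 1250 × tan(20.6°) = 939.7 km.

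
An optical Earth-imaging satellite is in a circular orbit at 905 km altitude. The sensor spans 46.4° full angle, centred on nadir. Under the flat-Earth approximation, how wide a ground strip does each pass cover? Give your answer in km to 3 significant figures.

776 km

Half-angle = 46.4°/2 = 23.2°.
Swath width ≈ 2h·tan(θ/2) = 2 × 905 × tan(23.2°) = 775.8 km.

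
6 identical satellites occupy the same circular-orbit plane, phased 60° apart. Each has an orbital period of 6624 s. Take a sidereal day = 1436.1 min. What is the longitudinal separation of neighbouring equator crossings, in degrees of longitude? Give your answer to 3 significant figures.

Single-satellite node shift = (6624.0/86166) × 360° = 27.67°.
With 6 satellites evenly phased, successive equator crossings are 27.67/6 = 4.612° apart.

4.61°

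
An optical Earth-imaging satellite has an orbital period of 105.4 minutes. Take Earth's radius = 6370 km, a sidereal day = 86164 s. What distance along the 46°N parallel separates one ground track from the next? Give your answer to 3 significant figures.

T = 105.4 min = 6324.0 s.
Node shift per orbit = (6324.0/86164) × 360° = 26.42°.
Equatorial spacing = 26.42 × 111.2 km/° = 2938 km.
At 46° latitude, spacing = 2938 × cos(46°) = 2041 km.

2040 km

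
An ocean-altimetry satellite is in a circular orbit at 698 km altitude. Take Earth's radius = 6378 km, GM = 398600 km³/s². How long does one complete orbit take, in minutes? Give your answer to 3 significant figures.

98.7 min

Semi-major axis a = 6378 + 698 = 7076 km. Period T = 2π√(a³/μ) = 2π√(7076³/398600) = 5923.7 s = 98.73 min.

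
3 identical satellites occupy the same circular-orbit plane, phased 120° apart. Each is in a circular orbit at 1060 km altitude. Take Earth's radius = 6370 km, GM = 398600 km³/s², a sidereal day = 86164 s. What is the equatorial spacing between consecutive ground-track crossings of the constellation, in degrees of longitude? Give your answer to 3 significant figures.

8.88°

Semi-major axis a = 6370 + 1060 = 7430 km. Period T = 2π√(a³/μ) = 2π√(7430³/398600) = 6373.7 s = 106.23 min.
Single-satellite node shift = (6373.7/86164) × 360° = 26.63°.
With 3 satellites evenly phased, successive equator crossings are 26.63/3 = 8.877° apart.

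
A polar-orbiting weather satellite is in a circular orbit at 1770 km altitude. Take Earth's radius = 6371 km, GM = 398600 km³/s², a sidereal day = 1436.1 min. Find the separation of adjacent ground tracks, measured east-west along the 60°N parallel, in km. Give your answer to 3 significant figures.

1700 km

Semi-major axis a = 6371 + 1770 = 8141 km. Period T = 2π√(a³/μ) = 2π√(8141³/398600) = 7310.2 s = 121.84 min.
Node shift per orbit = (7310.2/86166) × 360° = 30.54°.
Equatorial spacing = 30.54 × 111.2 km/° = 3396 km.
At 60° latitude, spacing = 3396 × cos(60°) = 1698 km.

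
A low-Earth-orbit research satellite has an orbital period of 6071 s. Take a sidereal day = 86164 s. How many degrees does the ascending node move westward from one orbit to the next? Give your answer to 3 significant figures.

25.4°

During one orbit Earth rotates (6071.0 / 86164) × 360° = 25.37°.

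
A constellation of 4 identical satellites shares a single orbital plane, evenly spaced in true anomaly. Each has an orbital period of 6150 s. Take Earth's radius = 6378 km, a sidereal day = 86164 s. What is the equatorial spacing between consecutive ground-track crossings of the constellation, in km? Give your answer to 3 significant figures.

Single-satellite node shift = (6150.0/86164) × 360° = 25.70°.
With 4 satellites evenly phased, successive equator crossings are 25.70/4 = 6.424° apart.
That is 6.424 × 111.3 = 715 km at the equator.

715 km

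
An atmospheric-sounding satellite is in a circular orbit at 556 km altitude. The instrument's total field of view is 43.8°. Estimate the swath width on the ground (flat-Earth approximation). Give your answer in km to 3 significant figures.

Half-angle = 43.8°/2 = 21.9°.
Swath width ≈ 2h·tan(θ/2) = 2 × 556 × tan(21.9°) = 447.0 km.

447 km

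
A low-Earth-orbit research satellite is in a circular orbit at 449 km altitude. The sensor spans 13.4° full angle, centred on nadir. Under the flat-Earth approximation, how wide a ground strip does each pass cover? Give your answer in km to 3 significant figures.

105 km

Half-angle = 13.4°/2 = 6.7°.
Swath width ≈ 2h·tan(θ/2) = 2 × 449 × tan(6.7°) = 105.5 km.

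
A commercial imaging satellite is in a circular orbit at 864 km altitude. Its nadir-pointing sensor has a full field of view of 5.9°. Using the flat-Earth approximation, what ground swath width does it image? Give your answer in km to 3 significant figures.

89.0 km

Half-angle = 5.9°/2 = 2.95°.
Swath width ≈ 2h·tan(θ/2) = 2 × 864 × tan(2.95°) = 89.0 km.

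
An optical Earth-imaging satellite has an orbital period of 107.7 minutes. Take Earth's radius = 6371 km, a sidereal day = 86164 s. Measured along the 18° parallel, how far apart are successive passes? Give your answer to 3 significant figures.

T = 107.7 min = 6462.0 s.
Node shift per orbit = (6462.0/86164) × 360° = 27.00°.
Equatorial spacing = 27.00 × 111.2 km/° = 3002 km.
At 18° latitude, spacing = 3002 × cos(18°) = 2855 km.

2860 km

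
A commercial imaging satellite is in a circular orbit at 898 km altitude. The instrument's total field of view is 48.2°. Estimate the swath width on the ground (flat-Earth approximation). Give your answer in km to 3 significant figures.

Half-angle = 48.2°/2 = 24.1°.
Swath width ≈ 2h·tan(θ/2) = 2 × 898 × tan(24.1°) = 803.4 km.

803 km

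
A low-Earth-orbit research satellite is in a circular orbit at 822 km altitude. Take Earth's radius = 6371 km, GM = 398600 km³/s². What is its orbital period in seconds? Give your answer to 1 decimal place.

Semi-major axis a = 6371 + 822 = 7193 km. Period T = 2π√(a³/μ) = 2π√(7193³/398600) = 6071.2 s = 101.19 min.

6071.2 seconds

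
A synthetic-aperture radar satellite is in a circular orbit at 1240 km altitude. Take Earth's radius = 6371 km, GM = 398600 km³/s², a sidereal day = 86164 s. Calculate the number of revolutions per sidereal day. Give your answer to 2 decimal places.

13.04

Semi-major axis a = 6371 + 1240 = 7611 km. Period T = 2π√(a³/μ) = 2π√(7611³/398600) = 6608.1 s = 110.13 min.
Orbits per sidereal day = 86164 / 6608.1 = 13.039.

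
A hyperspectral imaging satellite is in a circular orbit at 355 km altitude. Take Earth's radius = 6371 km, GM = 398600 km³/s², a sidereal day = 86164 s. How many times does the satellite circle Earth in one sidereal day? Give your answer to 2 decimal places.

Semi-major axis a = 6371 + 355 = 6726 km. Period T = 2π√(a³/μ) = 2π√(6726³/398600) = 5489.7 s = 91.49 min.
Orbits per sidereal day = 86164 / 5489.7 = 15.696.

15.70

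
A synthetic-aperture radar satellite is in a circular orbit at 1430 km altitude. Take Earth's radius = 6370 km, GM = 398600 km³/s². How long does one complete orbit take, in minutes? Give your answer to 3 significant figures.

Semi-major axis a = 6370 + 1430 = 7800 km. Period T = 2π√(a³/μ) = 2π√(7800³/398600) = 6855.7 s = 114.26 min.

114 min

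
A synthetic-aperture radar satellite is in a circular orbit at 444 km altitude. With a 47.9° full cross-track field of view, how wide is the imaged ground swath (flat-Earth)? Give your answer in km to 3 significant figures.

394 km

Half-angle = 47.9°/2 = 23.95°.
Swath width ≈ 2h·tan(θ/2) = 2 × 444 × tan(23.95°) = 394.4 km.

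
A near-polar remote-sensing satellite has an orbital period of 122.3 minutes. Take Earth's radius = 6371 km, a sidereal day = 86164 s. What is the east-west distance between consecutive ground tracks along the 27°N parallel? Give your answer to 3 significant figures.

T = 122.3 min = 7338.0 s.
Node shift per orbit = (7338.0/86164) × 360° = 30.66°.
Equatorial spacing = 30.66 × 111.2 km/° = 3409 km.
At 27° latitude, spacing = 3409 × cos(27°) = 3038 km.

3040 km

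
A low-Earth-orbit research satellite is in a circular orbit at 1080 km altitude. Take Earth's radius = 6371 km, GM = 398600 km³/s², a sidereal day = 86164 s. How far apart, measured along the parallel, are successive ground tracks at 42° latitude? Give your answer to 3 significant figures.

2210 km

Semi-major axis a = 6371 + 1080 = 7451 km. Period T = 2π√(a³/μ) = 2π√(7451³/398600) = 6400.8 s = 106.68 min.
Node shift per orbit = (6400.8/86164) × 360° = 26.74°.
Equatorial spacing = 26.74 × 111.2 km/° = 2974 km.
At 42° latitude, spacing = 2974 × cos(42°) = 2210 km.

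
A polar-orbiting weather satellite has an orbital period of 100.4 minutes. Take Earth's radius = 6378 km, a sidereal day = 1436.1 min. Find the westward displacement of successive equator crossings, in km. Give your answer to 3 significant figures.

T = 100.4 min = 6024.0 s.
During one orbit Earth rotates (6024.0 / 86166) × 360° = 25.17°.
At the equator that is 25.17° × (2π·6378/360) km/° = 25.17 × 111.3 = 2802 km.

2800 km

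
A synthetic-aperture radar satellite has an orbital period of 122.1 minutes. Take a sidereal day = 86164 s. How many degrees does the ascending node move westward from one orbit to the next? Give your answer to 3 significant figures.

T = 122.1 min = 7326.0 s.
During one orbit Earth rotates (7326.0 / 86164) × 360° = 30.61°.

30.6°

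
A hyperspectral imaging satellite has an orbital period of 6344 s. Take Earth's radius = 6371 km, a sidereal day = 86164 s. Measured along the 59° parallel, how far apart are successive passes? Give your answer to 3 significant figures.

Node shift per orbit = (6344.0/86164) × 360° = 26.51°.
Equatorial spacing = 26.51 × 111.2 km/° = 2947 km.
At 59° latitude, spacing = 2947 × cos(59°) = 1518 km.

1520 km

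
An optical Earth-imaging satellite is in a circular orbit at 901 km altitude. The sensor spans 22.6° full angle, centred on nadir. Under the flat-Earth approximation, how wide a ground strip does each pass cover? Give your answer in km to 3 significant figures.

360 km

Half-angle = 22.6°/2 = 11.3°.
Swath width ≈ 2h·tan(θ/2) = 2 × 901 × tan(11.3°) = 360.1 km.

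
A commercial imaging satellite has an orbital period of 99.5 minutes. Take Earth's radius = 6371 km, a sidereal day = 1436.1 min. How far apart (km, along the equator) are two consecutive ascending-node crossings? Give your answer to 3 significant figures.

2770 km

T = 99.5 min = 5970.0 s.
During one orbit Earth rotates (5970.0 / 86166) × 360° = 24.94°.
At the equator that is 24.94° × (2π·6371/360) km/° = 24.94 × 111.2 = 2773 km.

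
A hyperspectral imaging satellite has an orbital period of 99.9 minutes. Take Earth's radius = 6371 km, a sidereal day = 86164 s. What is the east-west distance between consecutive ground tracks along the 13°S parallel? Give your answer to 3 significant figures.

T = 99.9 min = 5994.0 s.
Node shift per orbit = (5994.0/86164) × 360° = 25.04°.
Equatorial spacing = 25.04 × 111.2 km/° = 2785 km.
At 13° latitude, spacing = 2785 × cos(13°) = 2713 km.

2710 km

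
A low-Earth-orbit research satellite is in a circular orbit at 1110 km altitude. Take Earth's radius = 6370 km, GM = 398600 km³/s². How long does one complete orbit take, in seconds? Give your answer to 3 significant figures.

6440 seconds

Semi-major axis a = 6370 + 1110 = 7480 km. Period T = 2π√(a³/μ) = 2π√(7480³/398600) = 6438.2 s = 107.30 min.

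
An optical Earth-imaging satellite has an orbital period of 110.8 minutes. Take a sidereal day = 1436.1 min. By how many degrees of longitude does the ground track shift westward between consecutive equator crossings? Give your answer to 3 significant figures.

27.8°

T = 110.8 min = 6648.0 s.
During one orbit Earth rotates (6648.0 / 86166) × 360° = 27.78°.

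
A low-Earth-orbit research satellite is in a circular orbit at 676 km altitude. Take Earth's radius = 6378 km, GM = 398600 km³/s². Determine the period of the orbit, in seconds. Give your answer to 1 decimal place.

Semi-major axis a = 6378 + 676 = 7054 km. Period T = 2π√(a³/μ) = 2π√(7054³/398600) = 5896.1 s = 98.27 min.

5896.1 seconds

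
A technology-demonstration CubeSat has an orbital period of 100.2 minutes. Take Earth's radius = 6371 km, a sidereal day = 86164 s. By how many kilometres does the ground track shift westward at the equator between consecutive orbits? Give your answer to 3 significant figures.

2790 km

T = 100.2 min = 6012.0 s.
During one orbit Earth rotates (6012.0 / 86164) × 360° = 25.12°.
At the equator that is 25.12° × (2π·6371/360) km/° = 25.12 × 111.2 = 2793 km.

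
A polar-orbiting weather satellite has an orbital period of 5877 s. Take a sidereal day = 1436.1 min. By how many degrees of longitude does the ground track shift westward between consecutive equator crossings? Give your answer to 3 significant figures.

24.6°

During one orbit Earth rotates (5877.0 / 86166) × 360° = 24.55°.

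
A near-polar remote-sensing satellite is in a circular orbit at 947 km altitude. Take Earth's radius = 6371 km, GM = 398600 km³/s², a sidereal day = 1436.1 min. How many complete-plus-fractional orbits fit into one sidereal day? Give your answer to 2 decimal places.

Semi-major axis a = 6371 + 947 = 7318 km. Period T = 2π√(a³/μ) = 2π√(7318³/398600) = 6230.2 s = 103.84 min.
Orbits per sidereal day = 86166 / 6230.2 = 13.830.

13.83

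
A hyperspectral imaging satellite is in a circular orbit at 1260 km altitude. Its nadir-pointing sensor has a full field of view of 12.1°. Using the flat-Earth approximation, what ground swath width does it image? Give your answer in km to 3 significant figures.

Half-angle = 12.1°/2 = 6.05°.
Swath width ≈ 2h·tan(θ/2) = 2 × 1260 × tan(6.05°) = 267.1 km.

267 km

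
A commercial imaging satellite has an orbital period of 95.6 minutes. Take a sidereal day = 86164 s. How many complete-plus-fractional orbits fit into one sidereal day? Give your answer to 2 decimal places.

T = 95.6 min = 5736.0 s.
Orbits per sidereal day = 86164 / 5736.0 = 15.022.

15.02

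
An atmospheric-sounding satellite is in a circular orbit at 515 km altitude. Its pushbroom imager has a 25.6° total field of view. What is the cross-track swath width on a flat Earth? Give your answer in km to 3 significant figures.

Half-angle = 25.6°/2 = 12.8°.
Swath width ≈ 2h·tan(θ/2) = 2 × 515 × tan(12.8°) = 234.0 km.

234 km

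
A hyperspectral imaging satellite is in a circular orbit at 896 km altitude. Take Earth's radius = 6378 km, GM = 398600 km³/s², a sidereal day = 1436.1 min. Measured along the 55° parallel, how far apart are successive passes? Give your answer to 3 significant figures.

1650 km

Semi-major axis a = 6378 + 896 = 7274 km. Period T = 2π√(a³/μ) = 2π√(7274³/398600) = 6174.1 s = 102.90 min.
Node shift per orbit = (6174.1/86166) × 360° = 25.80°.
Equatorial spacing = 25.80 × 111.3 km/° = 2871 km.
At 55° latitude, spacing = 2871 × cos(55°) = 1647 km.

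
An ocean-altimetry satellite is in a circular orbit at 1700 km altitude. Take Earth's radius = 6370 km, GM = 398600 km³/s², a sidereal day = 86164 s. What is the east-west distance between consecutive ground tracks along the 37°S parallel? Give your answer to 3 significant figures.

2680 km

Semi-major axis a = 6370 + 1700 = 8070 km. Period T = 2π√(a³/μ) = 2π√(8070³/398600) = 7214.8 s = 120.25 min.
Node shift per orbit = (7214.8/86164) × 360° = 30.14°.
Equatorial spacing = 30.14 × 111.2 km/° = 3351 km.
At 37° latitude, spacing = 3351 × cos(37°) = 2676 km.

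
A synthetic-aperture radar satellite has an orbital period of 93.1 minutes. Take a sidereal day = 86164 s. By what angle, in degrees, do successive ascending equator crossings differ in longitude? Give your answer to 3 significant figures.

T = 93.1 min = 5586.0 s.
During one orbit Earth rotates (5586.0 / 86164) × 360° = 23.34°.

23.3°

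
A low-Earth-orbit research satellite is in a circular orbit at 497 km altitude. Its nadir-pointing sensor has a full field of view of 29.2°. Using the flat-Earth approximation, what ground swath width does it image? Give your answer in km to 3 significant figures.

Half-angle = 29.2°/2 = 14.6°.
Swath width ≈ 2h·tan(θ/2) = 2 × 497 × tan(14.6°) = 258.9 km.

259 km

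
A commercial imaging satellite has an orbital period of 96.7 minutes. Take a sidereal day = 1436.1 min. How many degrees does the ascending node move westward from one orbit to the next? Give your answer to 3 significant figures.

24.2°

T = 96.7 min = 5802.0 s.
During one orbit Earth rotates (5802.0 / 86166) × 360° = 24.24°.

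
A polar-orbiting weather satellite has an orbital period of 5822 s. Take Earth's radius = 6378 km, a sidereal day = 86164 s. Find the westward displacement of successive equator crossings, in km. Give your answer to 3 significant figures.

2710 km

During one orbit Earth rotates (5822.0 / 86164) × 360° = 24.32°.
At the equator that is 24.32° × (2π·6378/360) km/° = 24.32 × 111.3 = 2708 km.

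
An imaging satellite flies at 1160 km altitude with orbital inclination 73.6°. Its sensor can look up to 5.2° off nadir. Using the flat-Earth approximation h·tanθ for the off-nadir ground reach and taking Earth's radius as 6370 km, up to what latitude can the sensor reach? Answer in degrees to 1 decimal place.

For a prograde orbit the ground track reaches latitude ±i = ±73.6°.
Sensor half-swath on the ground ≈ 1160·tan(5.2°) = 106 km = 0.95° of latitude.
Maximum observable latitude ≈ 73.6 + 0.95 = 74.5°.

74.5°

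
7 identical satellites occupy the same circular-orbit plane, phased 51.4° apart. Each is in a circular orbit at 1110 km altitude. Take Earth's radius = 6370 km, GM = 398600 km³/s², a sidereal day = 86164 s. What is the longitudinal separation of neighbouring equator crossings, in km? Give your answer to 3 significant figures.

427 km

Semi-major axis a = 6370 + 1110 = 7480 km. Period T = 2π√(a³/μ) = 2π√(7480³/398600) = 6438.2 s = 107.30 min.
Single-satellite node shift = (6438.2/86164) × 360° = 26.90°.
With 7 satellites evenly phased, successive equator crossings are 26.90/7 = 3.843° apart.
That is 3.843 × 111.2 = 427 km at the equator.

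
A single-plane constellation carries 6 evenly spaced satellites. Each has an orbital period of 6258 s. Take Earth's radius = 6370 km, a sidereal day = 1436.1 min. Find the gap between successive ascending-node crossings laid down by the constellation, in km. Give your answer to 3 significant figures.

484 km

Single-satellite node shift = (6258.0/86166) × 360° = 26.15°.
With 6 satellites evenly phased, successive equator crossings are 26.15/6 = 4.358° apart.
That is 4.358 × 111.2 = 484 km at the equator.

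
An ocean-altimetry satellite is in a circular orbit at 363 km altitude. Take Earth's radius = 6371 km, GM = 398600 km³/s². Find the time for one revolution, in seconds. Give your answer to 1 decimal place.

5499.5 seconds

Semi-major axis a = 6371 + 363 = 6734 km. Period T = 2π√(a³/μ) = 2π√(6734³/398600) = 5499.5 s = 91.66 min.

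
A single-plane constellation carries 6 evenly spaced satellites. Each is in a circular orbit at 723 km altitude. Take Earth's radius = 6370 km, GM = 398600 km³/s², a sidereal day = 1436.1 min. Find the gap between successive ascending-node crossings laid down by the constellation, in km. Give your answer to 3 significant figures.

Semi-major axis a = 6370 + 723 = 7093 km. Period T = 2π√(a³/μ) = 2π√(7093³/398600) = 5945.1 s = 99.08 min.
Single-satellite node shift = (5945.1/86166) × 360° = 24.84°.
With 6 satellites evenly phased, successive equator crossings are 24.84/6 = 4.140° apart.
That is 4.140 × 111.2 = 460 km at the equator.

460 km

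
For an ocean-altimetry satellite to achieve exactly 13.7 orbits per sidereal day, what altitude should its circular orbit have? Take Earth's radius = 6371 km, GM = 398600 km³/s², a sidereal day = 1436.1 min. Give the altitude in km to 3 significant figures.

Required period T = 86166 / 13.7 = 6289.5 s.
From T = 2π√(a³/μ): a = (μ T²/4π²)^(1/3) = (398600 × 6289.5² / 4π²)^(1/3) = 7364 km.
Altitude h = a − R = 7364 − 6371 = 993 km.

993 km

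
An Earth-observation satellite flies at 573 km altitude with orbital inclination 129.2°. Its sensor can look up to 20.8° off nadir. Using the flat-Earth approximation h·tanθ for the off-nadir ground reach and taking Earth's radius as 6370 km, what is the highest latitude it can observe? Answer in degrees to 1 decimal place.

Retrograde orbit: the ground track reaches ±(180° − i) = ±(180 − 129.2) = ±50.8°.
Sensor half-swath on the ground ≈ 573·tan(20.8°) = 218 km = 1.96° of latitude.
Maximum observable latitude ≈ 50.8 + 1.96 = 52.8°.

52.8°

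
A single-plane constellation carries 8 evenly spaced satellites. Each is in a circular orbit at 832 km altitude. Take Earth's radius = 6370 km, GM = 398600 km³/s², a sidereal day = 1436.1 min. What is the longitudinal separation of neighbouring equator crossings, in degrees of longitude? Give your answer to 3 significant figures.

Semi-major axis a = 6370 + 832 = 7202 km. Period T = 2π√(a³/μ) = 2π√(7202³/398600) = 6082.6 s = 101.38 min.
Single-satellite node shift = (6082.6/86166) × 360° = 25.41°.
With 8 satellites evenly phased, successive equator crossings are 25.41/8 = 3.177° apart.

3.18°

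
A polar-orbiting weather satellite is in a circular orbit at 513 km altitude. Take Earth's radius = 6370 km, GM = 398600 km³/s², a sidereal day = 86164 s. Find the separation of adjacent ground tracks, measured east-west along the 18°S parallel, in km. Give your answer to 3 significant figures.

Semi-major axis a = 6370 + 513 = 6883 km. Period T = 2π√(a³/μ) = 2π√(6883³/398600) = 5683.0 s = 94.72 min.
Node shift per orbit = (5683.0/86164) × 360° = 23.74°.
Equatorial spacing = 23.74 × 111.2 km/° = 2640 km.
At 18° latitude, spacing = 2640 × cos(18°) = 2511 km.

2510 km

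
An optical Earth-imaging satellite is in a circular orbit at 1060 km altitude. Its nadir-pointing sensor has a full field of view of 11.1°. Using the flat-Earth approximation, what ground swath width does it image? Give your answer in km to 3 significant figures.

Half-angle = 11.1°/2 = 5.55°.
Swath width ≈ 2h·tan(θ/2) = 2 × 1060 × tan(5.55°) = 206.0 km.

206 km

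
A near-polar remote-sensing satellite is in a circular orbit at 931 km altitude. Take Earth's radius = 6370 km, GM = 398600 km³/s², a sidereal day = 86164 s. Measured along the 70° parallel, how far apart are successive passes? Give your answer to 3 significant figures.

986 km

Semi-major axis a = 6370 + 931 = 7301 km. Period T = 2π√(a³/μ) = 2π√(7301³/398600) = 6208.5 s = 103.47 min.
Node shift per orbit = (6208.5/86164) × 360° = 25.94°.
Equatorial spacing = 25.94 × 111.2 km/° = 2884 km.
At 70° latitude, spacing = 2884 × cos(70°) = 986 km.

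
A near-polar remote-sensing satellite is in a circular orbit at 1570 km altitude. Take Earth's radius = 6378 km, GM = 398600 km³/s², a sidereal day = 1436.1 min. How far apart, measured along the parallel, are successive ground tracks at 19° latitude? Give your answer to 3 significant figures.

3100 km

Semi-major axis a = 6378 + 1570 = 7948 km. Period T = 2π√(a³/μ) = 2π√(7948³/398600) = 7051.8 s = 117.53 min.
Node shift per orbit = (7051.8/86166) × 360° = 29.46°.
Equatorial spacing = 29.46 × 111.3 km/° = 3280 km.
At 19° latitude, spacing = 3280 × cos(19°) = 3101 km.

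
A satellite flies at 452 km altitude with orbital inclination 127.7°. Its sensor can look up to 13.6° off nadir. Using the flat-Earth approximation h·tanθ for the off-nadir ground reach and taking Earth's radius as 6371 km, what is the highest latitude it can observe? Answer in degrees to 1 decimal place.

Retrograde orbit: the ground track reaches ±(180° − i) = ±(180 − 127.7) = ±52.3°.
Sensor half-swath on the ground ≈ 452·tan(13.6°) = 109 km = 0.98° of latitude.
Maximum observable latitude ≈ 52.3 + 0.98 = 53.3°.

53.3°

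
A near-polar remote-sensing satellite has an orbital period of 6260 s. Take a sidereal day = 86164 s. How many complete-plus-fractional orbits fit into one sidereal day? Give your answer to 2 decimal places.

13.76

Orbits per sidereal day = 86164 / 6260.0 = 13.764.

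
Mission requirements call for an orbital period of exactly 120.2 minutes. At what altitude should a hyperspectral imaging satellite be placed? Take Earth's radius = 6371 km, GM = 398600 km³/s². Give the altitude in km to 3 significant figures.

T = 120.2 min = 7212.0 s.
From T = 2π√(a³/μ): a = (μ T²/4π²)^(1/3) = (398600 × 7212.0² / 4π²)^(1/3) = 8068 km.
Altitude h = a − R = 8068 − 6371 = 1697 km.

1700 km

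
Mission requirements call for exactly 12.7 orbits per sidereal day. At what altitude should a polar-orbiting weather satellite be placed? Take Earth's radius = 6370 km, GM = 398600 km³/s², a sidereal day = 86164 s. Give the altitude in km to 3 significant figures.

Required period T = 86164 / 12.7 = 6784.6 s.
From T = 2π√(a³/μ): a = (μ T²/4π²)^(1/3) = (398600 × 6784.6² / 4π²)^(1/3) = 7746 km.
Altitude h = a − R = 7746 − 6370 = 1376 km.

1380 km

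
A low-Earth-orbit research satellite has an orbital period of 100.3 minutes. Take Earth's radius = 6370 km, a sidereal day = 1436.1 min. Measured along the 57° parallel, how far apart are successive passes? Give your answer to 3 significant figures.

1520 km

T = 100.3 min = 6018.0 s.
Node shift per orbit = (6018.0/86166) × 360° = 25.14°.
Equatorial spacing = 25.14 × 111.2 km/° = 2795 km.
At 57° latitude, spacing = 2795 × cos(57°) = 1522 km.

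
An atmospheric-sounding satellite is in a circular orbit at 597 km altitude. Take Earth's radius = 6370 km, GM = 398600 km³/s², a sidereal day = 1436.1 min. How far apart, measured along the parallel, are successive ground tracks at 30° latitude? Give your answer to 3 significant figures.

Semi-major axis a = 6370 + 597 = 6967 km. Period T = 2π√(a³/μ) = 2π√(6967³/398600) = 5787.4 s = 96.46 min.
Node shift per orbit = (5787.4/86166) × 360° = 24.18°.
Equatorial spacing = 24.18 × 111.2 km/° = 2688 km.
At 30° latitude, spacing = 2688 × cos(30°) = 2328 km.

2330 km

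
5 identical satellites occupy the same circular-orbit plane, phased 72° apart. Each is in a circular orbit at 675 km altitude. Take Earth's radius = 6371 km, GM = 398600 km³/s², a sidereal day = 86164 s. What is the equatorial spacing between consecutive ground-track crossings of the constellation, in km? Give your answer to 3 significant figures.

Semi-major axis a = 6371 + 675 = 7046 km. Period T = 2π√(a³/μ) = 2π√(7046³/398600) = 5886.1 s = 98.10 min.
Single-satellite node shift = (5886.1/86164) × 360° = 24.59°.
With 5 satellites evenly phased, successive equator crossings are 24.59/5 = 4.918° apart.
That is 4.918 × 111.2 = 547 km at the equator.

547 km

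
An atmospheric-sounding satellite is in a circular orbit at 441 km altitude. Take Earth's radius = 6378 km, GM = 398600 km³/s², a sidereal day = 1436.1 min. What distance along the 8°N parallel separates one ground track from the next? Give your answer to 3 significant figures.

Semi-major axis a = 6378 + 441 = 6819 km. Period T = 2π√(a³/μ) = 2π√(6819³/398600) = 5603.9 s = 93.40 min.
Node shift per orbit = (5603.9/86166) × 360° = 23.41°.
Equatorial spacing = 23.41 × 111.3 km/° = 2606 km.
At 8° latitude, spacing = 2606 × cos(8°) = 2581 km.

2580 km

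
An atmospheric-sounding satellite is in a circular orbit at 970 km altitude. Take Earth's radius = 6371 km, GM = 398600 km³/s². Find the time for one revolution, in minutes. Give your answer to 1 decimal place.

Semi-major axis a = 6371 + 970 = 7341 km. Period T = 2π√(a³/μ) = 2π√(7341³/398600) = 6259.6 s = 104.33 min.

104.3 min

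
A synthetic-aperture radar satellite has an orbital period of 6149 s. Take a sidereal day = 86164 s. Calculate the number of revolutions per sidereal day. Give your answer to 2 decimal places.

Orbits per sidereal day = 86164 / 6149.0 = 14.013.

14.01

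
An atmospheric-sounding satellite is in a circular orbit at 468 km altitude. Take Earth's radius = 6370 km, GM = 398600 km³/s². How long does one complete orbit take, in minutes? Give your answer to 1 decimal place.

Semi-major axis a = 6370 + 468 = 6838 km. Period T = 2π√(a³/μ) = 2π√(6838³/398600) = 5627.4 s = 93.79 min.

93.8 min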